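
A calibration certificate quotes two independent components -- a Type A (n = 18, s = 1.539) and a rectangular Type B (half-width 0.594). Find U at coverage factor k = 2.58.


u_A = s / sqrt(n) = 1.539 / sqrt(18) = 0.36274578
u_B = half_width / sqrt(3) = 0.594 / sqrt(3) = 0.34294606
uc = sqrt(u_A^2 + u_B^2) = sqrt(0.36274578^2 + 0.34294606^2) = 0.49919585
U = k * uc = 2.58 * 0.49919585
U = 1.2879

1.2879


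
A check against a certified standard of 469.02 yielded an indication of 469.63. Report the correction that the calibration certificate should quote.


Correction = standard - reading
= 469.02 - 469.63
= -0.6100

-0.6100


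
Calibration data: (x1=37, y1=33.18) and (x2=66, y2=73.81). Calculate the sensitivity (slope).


slope = (y2 - y1) / (x2 - x1)
= (73.81 - 33.18) / (66 - 37)
= 40.6300 / 29
= 1.4010

1.4010


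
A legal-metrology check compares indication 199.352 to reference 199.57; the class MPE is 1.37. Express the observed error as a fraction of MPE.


e = indication - reference = 199.352 - 199.57 = -0.2180
|e| = 0.2180
ratio = |e| / MPE = 0.2180 / 1.37
ratio = 0.1591

0.1591


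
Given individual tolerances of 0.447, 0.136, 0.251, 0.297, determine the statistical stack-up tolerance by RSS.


RSS = sqrt(0.447^2 + 0.136^2 + 0.251^2 + 0.297^2)
= sqrt(0.369515)
= 0.6079

0.6079


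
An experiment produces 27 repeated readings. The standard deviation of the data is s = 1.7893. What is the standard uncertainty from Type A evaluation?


u_A = s / sqrt(n)
u_A = 1.7893 / sqrt(27)
u_A = 1.7893 / 5.1961524
u_A = 0.3444

0.3444


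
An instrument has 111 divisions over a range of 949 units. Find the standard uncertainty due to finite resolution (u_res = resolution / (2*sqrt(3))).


resolution = range / divisions
resolution = 949 / 111 = 8.5495495
u_res = resolution / (2*sqrt(3))
u_res = 8.5495495 / 3.4641016
u_res = 2.4680

2.4680


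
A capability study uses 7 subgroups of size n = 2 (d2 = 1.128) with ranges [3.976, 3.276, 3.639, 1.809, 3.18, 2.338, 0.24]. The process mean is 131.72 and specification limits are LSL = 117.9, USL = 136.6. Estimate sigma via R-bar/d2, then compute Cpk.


R_bar = (3.976 + 3.276 + 3.639 + 1.809 + 3.18 + 2.338 + 0.24) / 7 = 2.6368571
sigma = R_bar / d2 = 2.6368571 / 1.128 = 2.3376393
Cp = (USL - LSL)/(6*sigma) = (136.6 - 117.9)/(6*2.3376393) = 1.3333
Cpu = (136.6 - 131.72)/(3*2.3376393) = 0.6959
Cpl = (131.72 - 117.9)/(3*2.3376393) = 1.9706
Cpk = min(Cpu, Cpl) = 0.6959

0.6959


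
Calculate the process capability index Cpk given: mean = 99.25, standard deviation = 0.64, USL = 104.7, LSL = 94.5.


Cpu = (USL - mean) / (3*sigma) = (104.7 - 99.25) / (3*0.64) = 2.8385
Cpl = (mean - LSL) / (3*sigma) = (99.25 - 94.5) / (3*0.64) = 2.4740
Cpk = min(Cpu, Cpl) = 2.4740

2.4740


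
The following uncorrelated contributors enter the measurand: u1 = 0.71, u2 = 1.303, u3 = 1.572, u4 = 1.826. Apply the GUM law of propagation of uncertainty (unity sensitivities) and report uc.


uc = sqrt(0.71^2 + 1.303^2 + 1.572^2 + 1.826^2)
uc = sqrt(8.007369)
uc = 2.8297

2.8297


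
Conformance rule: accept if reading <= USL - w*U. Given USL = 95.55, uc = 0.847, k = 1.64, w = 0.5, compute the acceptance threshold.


U = k * uc = 1.64 * 0.847 = 1.38908
guard band g = w * U = 0.5 * 1.38908 = 0.69454
AL = USL - g = 95.55 - 0.69454
AL = 94.8555

94.8555


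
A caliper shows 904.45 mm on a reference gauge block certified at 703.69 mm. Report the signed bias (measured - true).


Systematic error = measured - true
= 904.45 - 703.69
= 200.7600

200.7600


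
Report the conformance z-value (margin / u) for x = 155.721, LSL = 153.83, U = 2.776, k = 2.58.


u = U / k = 2.776 / 2.58 = 1.075969
margin = |LSL - x| = |153.83 - 155.721| = 1.891
z = margin / u = 1.891 / 1.075969
z = 1.7575

1.7575


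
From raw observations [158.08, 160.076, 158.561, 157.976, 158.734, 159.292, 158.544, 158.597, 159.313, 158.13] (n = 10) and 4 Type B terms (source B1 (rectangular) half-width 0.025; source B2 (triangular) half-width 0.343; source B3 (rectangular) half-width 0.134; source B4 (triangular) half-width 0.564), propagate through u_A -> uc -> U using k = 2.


mean = (158.08 + 160.076 + 158.561 + 157.976 + 158.734 + 159.292 + 158.544 + 158.597 + 159.313 + 158.13) / 10 = 158.7303
s = sqrt(sum((x - mean)^2)/(n-1)) = 0.65822371
u_A = s / sqrt(n) = 0.65822371 / sqrt(10) = 0.20814861
u_B1 = 0.025 / sqrt(3) = 0.014433757
u_B2 = 0.343 / sqrt(6) = 0.14002916
u_B3 = 0.134 / sqrt(3) = 0.077364936
u_B4 = 0.564 / sqrt(6) = 0.23025204
uc = sqrt(0.20814861^2 + 0.014433757^2 + 0.14002916^2 + 0.077364936^2 + 0.23025204^2) = 0.3494906
U = k * uc = 2 * 0.3494906
U = 0.6990

0.6990


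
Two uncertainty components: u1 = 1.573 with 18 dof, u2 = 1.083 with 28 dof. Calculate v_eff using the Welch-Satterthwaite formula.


uc = sqrt(u1^2 + u2^2) = sqrt(1.573^2 + 1.083^2) = 1.9097691
v_eff = uc^4 / (u1^4/v1 + u2^4/v2)
= 1.9097691^4 / (1.573^4/18 + 1.083^4/28)
= 13.302199 / 0.38925902
v_eff = 34.1731

34.1731


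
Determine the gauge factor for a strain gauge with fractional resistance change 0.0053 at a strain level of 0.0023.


GF = (dR/R) / epsilon
= 0.0053 / 0.0023
= 2.3043

2.3043


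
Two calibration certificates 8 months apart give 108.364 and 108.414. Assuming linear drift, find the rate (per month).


rate = (v2 - v1) / months
= (108.414 - 108.364) / 8
= 0.0500 / 8
= 0.0062

0.0062


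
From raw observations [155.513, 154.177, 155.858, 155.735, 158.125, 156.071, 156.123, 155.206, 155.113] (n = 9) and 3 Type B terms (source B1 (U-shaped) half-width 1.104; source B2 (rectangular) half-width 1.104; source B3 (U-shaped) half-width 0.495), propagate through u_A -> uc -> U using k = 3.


mean = (155.513 + 154.177 + 155.858 + 155.735 + 158.125 + 156.071 + 156.123 + 155.206 + 155.113) / 9 = 155.769
s = sqrt(sum((x - mean)^2)/(n-1)) = 1.0679208
u_A = s / sqrt(n) = 1.0679208 / sqrt(9) = 0.3559736
u_B1 = 1.104 / sqrt(2) = 0.78064589
u_B2 = 1.104 / sqrt(3) = 0.6373947
u_B3 = 0.495 / sqrt(2) = 0.35001786
uc = sqrt(0.3559736^2 + 0.78064589^2 + 0.6373947^2 + 0.35001786^2) = 1.1246821
U = k * uc = 3 * 1.1246821
U = 3.3740

3.3740


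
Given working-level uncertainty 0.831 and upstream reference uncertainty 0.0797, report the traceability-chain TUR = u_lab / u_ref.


TUR = u_lab / u_ref
= 0.831 / 0.0797
= 10.4266

10.4266


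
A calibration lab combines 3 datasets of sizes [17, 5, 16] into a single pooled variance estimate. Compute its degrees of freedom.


nu = sum_i (n_i - 1)
nu = ((17 - 1) + (5 - 1) + (16 - 1))
nu = 16 + 4 + 15
nu = 35

35


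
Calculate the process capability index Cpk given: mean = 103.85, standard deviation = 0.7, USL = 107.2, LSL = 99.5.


Cpu = (USL - mean) / (3*sigma) = (107.2 - 103.85) / (3*0.7) = 1.5952
Cpl = (mean - LSL) / (3*sigma) = (103.85 - 99.5) / (3*0.7) = 2.0714
Cpk = min(Cpu, Cpl) = 1.5952

1.5952


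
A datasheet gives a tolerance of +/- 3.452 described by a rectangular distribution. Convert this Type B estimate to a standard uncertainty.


u_B = half_width / sqrt(3)
u_B = 3.452 / 1.7320508
u_B = 1.9930

1.9930


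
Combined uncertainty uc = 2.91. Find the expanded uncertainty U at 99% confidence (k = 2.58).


U = k * uc
U = 2.58 * 2.91
U = 7.5078

7.5078


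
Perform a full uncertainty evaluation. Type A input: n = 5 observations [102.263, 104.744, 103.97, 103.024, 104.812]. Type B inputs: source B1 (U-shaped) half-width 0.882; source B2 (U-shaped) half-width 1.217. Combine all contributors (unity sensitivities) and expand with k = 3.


mean = (102.263 + 104.744 + 103.97 + 103.024 + 104.812) / 5 = 103.7626
s = sqrt(sum((x - mean)^2)/(n-1)) = 1.1069927
u_A = s / sqrt(n) = 1.1069927 / sqrt(5) = 0.49506219
u_B1 = 0.882 / sqrt(2) = 0.62366818
u_B2 = 1.217 / sqrt(2) = 0.86054895
uc = sqrt(0.49506219^2 + 0.62366818^2 + 0.86054895^2) = 1.1724304
U = k * uc = 3 * 1.1724304
U = 3.5173

3.5173


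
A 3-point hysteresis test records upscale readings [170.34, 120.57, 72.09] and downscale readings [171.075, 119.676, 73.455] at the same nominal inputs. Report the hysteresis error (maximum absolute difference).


|170.34 - 171.075| = 0.7350
|120.57 - 119.676| = 0.8940
|72.09 - 73.455| = 1.3650
hysteresis = max(diffs) = 1.3650

1.3650


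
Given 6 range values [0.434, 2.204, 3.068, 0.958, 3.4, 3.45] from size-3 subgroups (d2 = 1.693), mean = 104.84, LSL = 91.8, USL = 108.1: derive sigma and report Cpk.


R_bar = (0.434 + 2.204 + 3.068 + 0.958 + 3.4 + 3.45) / 6 = 2.2523333
sigma = R_bar / d2 = 2.2523333 / 1.693 = 1.33038
Cp = (USL - LSL)/(6*sigma) = (108.1 - 91.8)/(6*1.33038) = 2.0420
Cpu = (108.1 - 104.84)/(3*1.33038) = 0.8168
Cpl = (104.84 - 91.8)/(3*1.33038) = 3.2672
Cpk = min(Cpu, Cpl) = 0.8168

0.8168


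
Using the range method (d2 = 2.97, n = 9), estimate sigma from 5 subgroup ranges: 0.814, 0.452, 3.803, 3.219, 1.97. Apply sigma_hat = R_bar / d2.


R_bar = (0.814 + 0.452 + 3.803 + 3.219 + 1.97) / 5
R_bar = 10.258 / 5 = 2.0516
sigma_hat = R_bar / d2 = 2.0516 / 2.97 = 0.6908

0.6908


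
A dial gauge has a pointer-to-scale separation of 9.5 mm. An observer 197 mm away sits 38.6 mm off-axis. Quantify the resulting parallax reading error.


error = h * offset / d
= 9.5 * 38.6 / 197
= 1.8614

1.8614


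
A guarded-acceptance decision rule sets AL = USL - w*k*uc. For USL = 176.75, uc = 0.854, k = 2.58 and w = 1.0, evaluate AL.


U = k * uc = 2.58 * 0.854 = 2.20332
guard band g = w * U = 1.0 * 2.20332 = 2.20332
AL = USL - g = 176.75 - 2.20332
AL = 174.5467

174.5467


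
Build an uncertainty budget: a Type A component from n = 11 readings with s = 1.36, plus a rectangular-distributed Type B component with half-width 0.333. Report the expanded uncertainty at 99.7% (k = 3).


u_A = s / sqrt(n) = 1.36 / sqrt(11) = 0.41005543
u_B = half_width / sqrt(3) = 0.333 / sqrt(3) = 0.19225764
uc = sqrt(u_A^2 + u_B^2) = sqrt(0.41005543^2 + 0.19225764^2) = 0.45288901
U = k * uc = 3 * 0.45288901
U = 1.3587

1.3587


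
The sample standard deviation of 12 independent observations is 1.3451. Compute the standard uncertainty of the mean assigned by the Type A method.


u_A = s / sqrt(n)
u_A = 1.3451 / sqrt(12)
u_A = 1.3451 / 3.4641016
u_A = 0.3883

0.3883


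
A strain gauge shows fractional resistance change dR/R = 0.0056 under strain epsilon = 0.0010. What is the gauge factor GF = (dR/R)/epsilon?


GF = (dR/R) / epsilon
= 0.0056 / 0.0010
= 5.6000

5.6000


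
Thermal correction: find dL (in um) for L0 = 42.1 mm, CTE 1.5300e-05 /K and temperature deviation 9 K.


dL = L * alpha * dT
= 42.1 * 1.5300e-05 * 9
= 0.0057972 mm
dL_um = 0.0057972 * 1000 = 5.7972 um

5.7972


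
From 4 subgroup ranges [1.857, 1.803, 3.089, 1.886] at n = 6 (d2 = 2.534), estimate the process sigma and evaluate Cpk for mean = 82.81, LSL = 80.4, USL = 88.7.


R_bar = (1.857 + 1.803 + 3.089 + 1.886) / 4 = 2.15875
sigma = R_bar / d2 = 2.15875 / 2.534 = 0.85191397
Cp = (USL - LSL)/(6*sigma) = (88.7 - 80.4)/(6*0.85191397) = 1.6238
Cpu = (88.7 - 82.81)/(3*0.85191397) = 2.3046
Cpl = (82.81 - 80.4)/(3*0.85191397) = 0.9430
Cpk = min(Cpu, Cpl) = 0.9430

0.9430


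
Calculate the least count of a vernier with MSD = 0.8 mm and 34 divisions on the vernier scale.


LC = MSD / n_div
= 0.8 / 34
= 0.0235

0.0235


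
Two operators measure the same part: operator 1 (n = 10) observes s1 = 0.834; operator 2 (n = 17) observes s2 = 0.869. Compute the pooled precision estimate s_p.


s_p = sqrt(((n1-1)*s1^2 + (n2-1)*s2^2) / (n1+n2-2))
numerator = (10-1)*0.834^2 + (17-1)*0.869^2 = 6.260004 + 12.082576 = 18.34258
denominator = 10 + 17 - 2 = 25
s_p^2 = 18.34258 / 25 = 0.7337032
s_p = sqrt(0.7337032) = 0.8566

0.8566


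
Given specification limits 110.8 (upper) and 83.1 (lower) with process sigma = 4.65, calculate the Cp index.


Cp = (USL - LSL) / (6 * sigma)
= (110.8 - 83.1) / (6 * 4.65)
= 27.7000 / 27.9000
= 0.9928

0.9928


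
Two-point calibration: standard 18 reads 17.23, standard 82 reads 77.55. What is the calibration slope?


slope = (y2 - y1) / (x2 - x1)
= (77.55 - 17.23) / (82 - 18)
= 60.3200 / 64
= 0.9425

0.9425


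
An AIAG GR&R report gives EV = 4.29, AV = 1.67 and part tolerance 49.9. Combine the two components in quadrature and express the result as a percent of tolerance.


GRR = sqrt(EV^2 + AV^2) = sqrt(4.29^2 + 1.67^2) = 4.6035856
%GRR = GRR / tol * 100 = 4.6035856 / 49.9 * 100
%GRR = 9.2256

9.2256


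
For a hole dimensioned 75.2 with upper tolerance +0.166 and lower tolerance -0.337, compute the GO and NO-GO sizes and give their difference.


GO = nominal - lower_tol (smallest hole = maximum material condition)
GO = 75.2 - 0.337 = 74.863
NO-GO = nominal + upper_tol (largest hole = least material condition)
NO-GO = 75.2 + 0.166 = 75.366
spread = NO-GO - GO = 75.366 - 74.863 = 0.5030

0.5030


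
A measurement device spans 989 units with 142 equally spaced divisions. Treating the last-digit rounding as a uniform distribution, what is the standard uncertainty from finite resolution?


resolution = range / divisions
resolution = 989 / 142 = 6.9647887
u_res = resolution / (2*sqrt(3))
u_res = 6.9647887 / 3.4641016
u_res = 2.0106

2.0106


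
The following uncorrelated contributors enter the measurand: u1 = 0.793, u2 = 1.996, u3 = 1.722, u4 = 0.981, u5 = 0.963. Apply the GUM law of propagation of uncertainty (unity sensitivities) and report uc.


uc = sqrt(0.793^2 + 1.996^2 + 1.722^2 + 0.981^2 + 0.963^2)
uc = sqrt(9.467879)
uc = 3.0770

3.0770


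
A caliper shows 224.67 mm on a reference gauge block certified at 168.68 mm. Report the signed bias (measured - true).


Systematic error = measured - true
= 224.67 - 168.68
= 55.9900

55.9900


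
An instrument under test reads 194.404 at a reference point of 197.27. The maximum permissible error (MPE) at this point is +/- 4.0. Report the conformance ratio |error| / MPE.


e = indication - reference = 194.404 - 197.27 = -2.8660
|e| = 2.8660
ratio = |e| / MPE = 2.8660 / 4.0
ratio = 0.7165

0.7165


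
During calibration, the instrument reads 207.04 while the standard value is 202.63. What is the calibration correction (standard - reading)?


Correction = standard - reading
= 202.63 - 207.04
= -4.4100

-4.4100


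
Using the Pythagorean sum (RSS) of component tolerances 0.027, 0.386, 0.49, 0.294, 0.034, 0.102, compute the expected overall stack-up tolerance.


RSS = sqrt(0.027^2 + 0.386^2 + 0.49^2 + 0.294^2 + 0.034^2 + 0.102^2)
= sqrt(0.487821)
= 0.6984

0.6984


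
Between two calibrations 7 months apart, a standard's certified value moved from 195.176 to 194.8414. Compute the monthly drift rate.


rate = (v2 - v1) / months
= (194.8414 - 195.176) / 7
= -0.3346 / 7
= -0.0478

-0.0478


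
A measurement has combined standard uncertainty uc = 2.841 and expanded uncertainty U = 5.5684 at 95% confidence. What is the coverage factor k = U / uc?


k = U / uc
k = 5.5684 / 2.841
k = 1.96

1.96


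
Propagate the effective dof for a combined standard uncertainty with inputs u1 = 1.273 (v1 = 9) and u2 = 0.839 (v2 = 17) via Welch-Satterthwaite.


uc = sqrt(u1^2 + u2^2) = sqrt(1.273^2 + 0.839^2) = 1.5246147
v_eff = uc^4 / (u1^4/v1 + u2^4/v2)
= 1.5246147^4 / (1.273^4/9 + 0.839^4/17)
= 5.4030677 / 0.32093781
v_eff = 16.8352

16.8352


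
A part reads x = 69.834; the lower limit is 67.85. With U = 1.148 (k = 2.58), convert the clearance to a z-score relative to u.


u = U / k = 1.148 / 2.58 = 0.44496124
margin = |LSL - x| = |67.85 - 69.834| = 1.984
z = margin / u = 1.984 / 0.44496124
z = 4.4588

4.4588


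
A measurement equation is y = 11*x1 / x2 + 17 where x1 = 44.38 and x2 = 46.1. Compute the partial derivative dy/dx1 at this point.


y = 11*x1 / x2 + 17
dy/dx1 = 11/x2
Evaluate at x2 = 46.1: c1 = 11 / 46.1
c1 = 0.2386

0.2386


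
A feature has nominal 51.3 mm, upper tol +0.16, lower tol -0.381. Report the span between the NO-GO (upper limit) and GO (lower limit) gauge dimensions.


GO = nominal - lower_tol (smallest hole = maximum material condition)
GO = 51.3 - 0.381 = 50.919
NO-GO = nominal + upper_tol (largest hole = least material condition)
NO-GO = 51.3 + 0.16 = 51.46
spread = NO-GO - GO = 51.46 - 50.919 = 0.5410

0.5410


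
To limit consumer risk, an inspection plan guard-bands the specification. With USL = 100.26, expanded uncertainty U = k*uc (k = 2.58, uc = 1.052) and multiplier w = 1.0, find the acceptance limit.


U = k * uc = 2.58 * 1.052 = 2.71416
guard band g = w * U = 1.0 * 2.71416 = 2.71416
AL = USL - g = 100.26 - 2.71416
AL = 97.5458

97.5458


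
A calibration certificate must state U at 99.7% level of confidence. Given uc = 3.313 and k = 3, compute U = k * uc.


U = k * uc
U = 3 * 3.313
U = 9.9390

9.9390


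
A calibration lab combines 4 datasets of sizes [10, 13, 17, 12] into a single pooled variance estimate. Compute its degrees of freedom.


nu = sum_i (n_i - 1)
nu = ((10 - 1) + (13 - 1) + (17 - 1) + (12 - 1))
nu = 9 + 12 + 16 + 11
nu = 48

48


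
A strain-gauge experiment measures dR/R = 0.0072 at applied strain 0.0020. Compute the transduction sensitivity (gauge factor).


GF = (dR/R) / epsilon
= 0.0072 / 0.0020
= 3.6000

3.6000


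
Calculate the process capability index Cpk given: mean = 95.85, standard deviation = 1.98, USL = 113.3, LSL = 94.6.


Cpu = (USL - mean) / (3*sigma) = (113.3 - 95.85) / (3*1.98) = 2.9377
Cpl = (mean - LSL) / (3*sigma) = (95.85 - 94.6) / (3*1.98) = 0.2104
Cpk = min(Cpu, Cpl) = 0.2104

0.2104


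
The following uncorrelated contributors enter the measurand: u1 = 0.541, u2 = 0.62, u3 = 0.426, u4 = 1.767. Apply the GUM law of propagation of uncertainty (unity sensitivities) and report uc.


uc = sqrt(0.541^2 + 0.62^2 + 0.426^2 + 1.767^2)
uc = sqrt(3.980846)
uc = 1.9952

1.9952


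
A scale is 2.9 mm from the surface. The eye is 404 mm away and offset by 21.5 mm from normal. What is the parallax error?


error = h * offset / d
= 2.9 * 21.5 / 404
= 0.1543

0.1543


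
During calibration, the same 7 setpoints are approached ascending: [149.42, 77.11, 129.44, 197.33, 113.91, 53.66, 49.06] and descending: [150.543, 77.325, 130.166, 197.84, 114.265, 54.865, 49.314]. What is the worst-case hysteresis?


|149.42 - 150.543| = 1.1230
|77.11 - 77.325| = 0.2150
|129.44 - 130.166| = 0.7260
|197.33 - 197.84| = 0.5100
|113.91 - 114.265| = 0.3550
|53.66 - 54.865| = 1.2050
|49.06 - 49.314| = 0.2540
hysteresis = max(diffs) = 1.2050

1.2050


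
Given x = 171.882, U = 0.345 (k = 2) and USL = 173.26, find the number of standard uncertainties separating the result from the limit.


u = U / k = 0.345 / 2 = 0.1725
margin = |USL - x| = |173.26 - 171.882| = 1.378
z = margin / u = 1.378 / 0.1725
z = 7.9884

7.9884


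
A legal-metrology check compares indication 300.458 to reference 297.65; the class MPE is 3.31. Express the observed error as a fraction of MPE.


e = indication - reference = 300.458 - 297.65 = 2.8080
|e| = 2.8080
ratio = |e| / MPE = 2.8080 / 3.31
ratio = 0.8483

0.8483


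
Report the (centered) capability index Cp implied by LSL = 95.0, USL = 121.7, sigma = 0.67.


Cp = (USL - LSL) / (6 * sigma)
= (121.7 - 95.0) / (6 * 0.67)
= 26.7000 / 4.0200
= 6.6418

6.6418


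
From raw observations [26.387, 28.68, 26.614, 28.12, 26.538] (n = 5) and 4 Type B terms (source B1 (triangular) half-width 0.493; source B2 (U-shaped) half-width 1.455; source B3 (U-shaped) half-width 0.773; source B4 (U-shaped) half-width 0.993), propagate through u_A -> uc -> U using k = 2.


mean = (26.387 + 28.68 + 26.614 + 28.12 + 26.538) / 5 = 27.2678
s = sqrt(sum((x - mean)^2)/(n-1)) = 1.0555123
u_A = s / sqrt(n) = 1.0555123 / sqrt(5) = 0.47203945
u_B1 = 0.493 / sqrt(6) = 0.20126641
u_B2 = 1.455 / sqrt(2) = 1.0288404
u_B3 = 0.773 / sqrt(2) = 0.54659354
u_B4 = 0.993 / sqrt(2) = 0.70215703
uc = sqrt(0.47203945^2 + 0.20126641^2 + 1.0288404^2 + 0.54659354^2 + 0.70215703^2) = 1.4538332
U = k * uc = 2 * 1.4538332
U = 2.9077

2.9077


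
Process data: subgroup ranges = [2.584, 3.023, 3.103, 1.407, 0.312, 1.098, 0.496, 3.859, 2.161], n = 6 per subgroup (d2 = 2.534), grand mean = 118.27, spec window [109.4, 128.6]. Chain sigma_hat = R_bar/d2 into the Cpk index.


R_bar = (2.584 + 3.023 + 3.103 + 1.407 + 0.312 + 1.098 + 0.496 + 3.859 + 2.161) / 9 = 2.0047778
sigma = R_bar / d2 = 2.0047778 / 2.534 = 0.79115146
Cp = (USL - LSL)/(6*sigma) = (128.6 - 109.4)/(6*0.79115146) = 4.0447
Cpu = (128.6 - 118.27)/(3*0.79115146) = 4.3523
Cpl = (118.27 - 109.4)/(3*0.79115146) = 3.7372
Cpk = min(Cpu, Cpl) = 3.7372

3.7372


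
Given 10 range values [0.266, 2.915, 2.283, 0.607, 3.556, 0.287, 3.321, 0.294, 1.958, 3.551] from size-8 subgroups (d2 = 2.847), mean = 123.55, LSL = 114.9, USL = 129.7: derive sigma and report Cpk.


R_bar = (0.266 + 2.915 + 2.283 + 0.607 + 3.556 + 0.287 + 3.321 + 0.294 + 1.958 + 3.551) / 10 = 1.9038
sigma = R_bar / d2 = 1.9038 / 2.847 = 0.6687039
Cp = (USL - LSL)/(6*sigma) = (129.7 - 114.9)/(6*0.6687039) = 3.6887
Cpu = (129.7 - 123.55)/(3*0.6687039) = 3.0656
Cpl = (123.55 - 114.9)/(3*0.6687039) = 4.3118
Cpk = min(Cpu, Cpl) = 3.0656

3.0656


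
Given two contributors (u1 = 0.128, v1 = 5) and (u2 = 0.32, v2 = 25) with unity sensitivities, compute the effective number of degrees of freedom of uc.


uc = sqrt(u1^2 + u2^2) = sqrt(0.128^2 + 0.32^2) = 0.34465055
v_eff = uc^4 / (u1^4/v1 + u2^4/v2)
= 0.34465055^4 / (0.128^4/5 + 0.32^4/25)
= 0.014109639 / 0.00047311749
v_eff = 29.8227

29.8227


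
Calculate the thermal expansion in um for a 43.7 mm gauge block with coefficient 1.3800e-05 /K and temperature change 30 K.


dL = L * alpha * dT
= 43.7 * 1.3800e-05 * 30
= 0.0180918 mm
dL_um = 0.0180918 * 1000 = 18.0918 um

18.0918


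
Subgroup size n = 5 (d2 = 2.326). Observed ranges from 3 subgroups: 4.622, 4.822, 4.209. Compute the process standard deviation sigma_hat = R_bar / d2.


R_bar = (4.622 + 4.822 + 4.209) / 3
R_bar = 13.653 / 3 = 4.551
sigma_hat = R_bar / d2 = 4.551 / 2.326 = 1.9566

1.9566


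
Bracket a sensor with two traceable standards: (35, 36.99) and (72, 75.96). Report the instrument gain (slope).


slope = (y2 - y1) / (x2 - x1)
= (75.96 - 36.99) / (72 - 35)
= 38.9700 / 37
= 1.0532

1.0532


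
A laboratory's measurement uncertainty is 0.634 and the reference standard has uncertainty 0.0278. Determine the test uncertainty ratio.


TUR = u_lab / u_ref
= 0.634 / 0.0278
= 22.8058

22.8058


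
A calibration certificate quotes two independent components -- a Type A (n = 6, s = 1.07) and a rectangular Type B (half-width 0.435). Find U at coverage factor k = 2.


u_A = s / sqrt(n) = 1.07 / sqrt(6) = 0.43682567
u_B = half_width / sqrt(3) = 0.435 / sqrt(3) = 0.25114737
uc = sqrt(u_A^2 + u_B^2) = sqrt(0.43682567^2 + 0.25114737^2) = 0.50387664
U = k * uc = 2 * 0.50387664
U = 1.0078

1.0078


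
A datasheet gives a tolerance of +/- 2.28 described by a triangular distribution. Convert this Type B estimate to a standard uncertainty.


u_B = half_width / sqrt(6)
u_B = 2.28 / 2.4494897
u_B = 0.9308

0.9308


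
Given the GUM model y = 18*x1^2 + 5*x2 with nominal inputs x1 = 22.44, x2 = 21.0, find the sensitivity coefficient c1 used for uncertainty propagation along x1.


y = 18*x1^2 + 5*x2
dy/dx1 = 2*18*x1
Evaluate at x1 = 22.44: c1 = 36 * 22.44
c1 = 807.8400

807.8400


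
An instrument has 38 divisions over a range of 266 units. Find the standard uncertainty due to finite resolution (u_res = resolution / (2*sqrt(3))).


resolution = range / divisions
resolution = 266 / 38 = 7
u_res = resolution / (2*sqrt(3))
u_res = 7 / 3.4641016
u_res = 2.0207

2.0207


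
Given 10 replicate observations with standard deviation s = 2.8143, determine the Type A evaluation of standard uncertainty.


u_A = s / sqrt(n)
u_A = 2.8143 / sqrt(10)
u_A = 2.8143 / 3.1622777
u_A = 0.8900

0.8900


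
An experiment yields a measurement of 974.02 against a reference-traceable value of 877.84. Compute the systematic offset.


Systematic error = measured - true
= 974.02 - 877.84
= 96.1800

96.1800


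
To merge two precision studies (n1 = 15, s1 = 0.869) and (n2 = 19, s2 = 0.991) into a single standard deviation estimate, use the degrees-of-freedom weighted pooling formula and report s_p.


s_p = sqrt(((n1-1)*s1^2 + (n2-1)*s2^2) / (n1+n2-2))
numerator = (15-1)*0.869^2 + (19-1)*0.991^2 = 10.572254 + 17.677458 = 28.249712
denominator = 15 + 19 - 2 = 32
s_p^2 = 28.249712 / 32 = 0.8828035
s_p = sqrt(0.8828035) = 0.9396

0.9396


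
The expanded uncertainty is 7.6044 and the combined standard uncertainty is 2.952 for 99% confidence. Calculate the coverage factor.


k = U / uc
k = 7.6044 / 2.952
k = 2.576

2.576


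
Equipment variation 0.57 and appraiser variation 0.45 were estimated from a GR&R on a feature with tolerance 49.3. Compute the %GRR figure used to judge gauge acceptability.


GRR = sqrt(EV^2 + AV^2) = sqrt(0.57^2 + 0.45^2) = 0.72622311
%GRR = GRR / tol * 100 = 0.72622311 / 49.3 * 100
%GRR = 1.4731

1.4731


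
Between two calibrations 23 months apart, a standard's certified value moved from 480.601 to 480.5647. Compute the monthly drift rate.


rate = (v2 - v1) / months
= (480.5647 - 480.601) / 23
= -0.0363 / 23
= -0.0016

-0.0016


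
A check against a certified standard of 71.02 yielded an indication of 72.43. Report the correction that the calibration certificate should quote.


Correction = standard - reading
= 71.02 - 72.43
= -1.4100

-1.4100


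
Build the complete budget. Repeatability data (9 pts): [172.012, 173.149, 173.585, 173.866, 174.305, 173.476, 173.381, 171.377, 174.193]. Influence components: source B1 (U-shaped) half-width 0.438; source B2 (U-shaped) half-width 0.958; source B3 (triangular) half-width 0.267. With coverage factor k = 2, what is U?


mean = (172.012 + 173.149 + 173.585 + 173.866 + 174.305 + 173.476 + 173.381 + 171.377 + 174.193) / 9 = 173.2604444
s = sqrt(sum((x - mean)^2)/(n-1)) = 0.97546042
u_A = s / sqrt(n) = 0.97546042 / sqrt(9) = 0.32515347
u_B1 = 0.438 / sqrt(2) = 0.30971277
u_B2 = 0.958 / sqrt(2) = 0.6774083
u_B3 = 0.267 / sqrt(6) = 0.10900229
uc = sqrt(0.32515347^2 + 0.30971277^2 + 0.6774083^2 + 0.10900229^2) = 0.82000627
U = k * uc = 2 * 0.82000627
U = 1.6400

1.6400


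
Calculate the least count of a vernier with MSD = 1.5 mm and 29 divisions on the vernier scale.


LC = MSD / n_div
= 1.5 / 29
= 0.0517

0.0517


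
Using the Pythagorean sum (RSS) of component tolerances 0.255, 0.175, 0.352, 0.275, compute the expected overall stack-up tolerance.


RSS = sqrt(0.255^2 + 0.175^2 + 0.352^2 + 0.275^2)
= sqrt(0.295179)
= 0.5433

0.5433


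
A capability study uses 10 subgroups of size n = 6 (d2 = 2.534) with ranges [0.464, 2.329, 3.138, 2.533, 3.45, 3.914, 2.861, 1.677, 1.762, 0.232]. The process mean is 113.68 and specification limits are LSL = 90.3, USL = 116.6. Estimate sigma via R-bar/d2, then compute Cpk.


R_bar = (0.464 + 2.329 + 3.138 + 2.533 + 3.45 + 3.914 + 2.861 + 1.677 + 1.762 + 0.232) / 10 = 2.236
sigma = R_bar / d2 = 2.236 / 2.534 = 0.88239937
Cp = (USL - LSL)/(6*sigma) = (116.6 - 90.3)/(6*0.88239937) = 4.9675
Cpu = (116.6 - 113.68)/(3*0.88239937) = 1.1031
Cpl = (113.68 - 90.3)/(3*0.88239937) = 8.8320
Cpk = min(Cpu, Cpl) = 1.1031

1.1031


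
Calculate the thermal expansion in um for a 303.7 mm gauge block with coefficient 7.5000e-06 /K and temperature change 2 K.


dL = L * alpha * dT
= 303.7 * 7.5000e-06 * 2
= 0.0045555 mm
dL_um = 0.0045555 * 1000 = 4.5555 um

4.5555


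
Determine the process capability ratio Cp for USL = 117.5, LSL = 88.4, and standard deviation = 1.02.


Cp = (USL - LSL) / (6 * sigma)
= (117.5 - 88.4) / (6 * 1.02)
= 29.1000 / 6.1200
= 4.7549

4.7549


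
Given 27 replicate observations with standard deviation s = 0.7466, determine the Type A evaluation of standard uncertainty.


u_A = s / sqrt(n)
u_A = 0.7466 / sqrt(27)
u_A = 0.7466 / 5.1961524
u_A = 0.1437

0.1437


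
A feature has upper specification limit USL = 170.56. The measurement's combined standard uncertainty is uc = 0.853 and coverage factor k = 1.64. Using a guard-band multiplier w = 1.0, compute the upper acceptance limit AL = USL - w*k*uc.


U = k * uc = 1.64 * 0.853 = 1.39892
guard band g = w * U = 1.0 * 1.39892 = 1.39892
AL = USL - g = 170.56 - 1.39892
AL = 169.1611

169.1611


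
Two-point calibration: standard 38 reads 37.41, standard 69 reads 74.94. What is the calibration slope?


slope = (y2 - y1) / (x2 - x1)
= (74.94 - 37.41) / (69 - 38)
= 37.5300 / 31
= 1.2106

1.2106


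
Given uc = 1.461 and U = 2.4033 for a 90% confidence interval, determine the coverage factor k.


k = U / uc
k = 2.4033 / 1.461
k = 1.645

1.645


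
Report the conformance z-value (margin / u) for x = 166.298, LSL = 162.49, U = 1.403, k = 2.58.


u = U / k = 1.403 / 2.58 = 0.54379845
margin = |LSL - x| = |162.49 - 166.298| = 3.808
z = margin / u = 3.808 / 0.54379845
z = 7.0026

7.0026


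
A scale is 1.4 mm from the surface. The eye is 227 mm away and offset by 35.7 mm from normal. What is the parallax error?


error = h * offset / d
= 1.4 * 35.7 / 227
= 0.2202

0.2202


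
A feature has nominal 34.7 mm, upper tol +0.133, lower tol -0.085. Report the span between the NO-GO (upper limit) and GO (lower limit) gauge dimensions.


GO = nominal - lower_tol (smallest hole = maximum material condition)
GO = 34.7 - 0.085 = 34.615
NO-GO = nominal + upper_tol (largest hole = least material condition)
NO-GO = 34.7 + 0.133 = 34.833
spread = NO-GO - GO = 34.833 - 34.615 = 0.2180

0.2180


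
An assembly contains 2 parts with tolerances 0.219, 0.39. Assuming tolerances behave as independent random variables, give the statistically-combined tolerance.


RSS = sqrt(0.219^2 + 0.39^2)
= sqrt(0.200061)
= 0.4473

0.4473


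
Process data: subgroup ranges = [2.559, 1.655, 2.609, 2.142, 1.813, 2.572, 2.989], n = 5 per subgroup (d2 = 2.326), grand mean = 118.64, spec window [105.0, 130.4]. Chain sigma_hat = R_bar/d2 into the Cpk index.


R_bar = (2.559 + 1.655 + 2.609 + 2.142 + 1.813 + 2.572 + 2.989) / 7 = 2.3341429
sigma = R_bar / d2 = 2.3341429 / 2.326 = 1.0035008
Cp = (USL - LSL)/(6*sigma) = (130.4 - 105.0)/(6*1.0035008) = 4.2186
Cpu = (130.4 - 118.64)/(3*1.0035008) = 3.9063
Cpl = (118.64 - 105.0)/(3*1.0035008) = 4.5308
Cpk = min(Cpu, Cpl) = 3.9063

3.9063


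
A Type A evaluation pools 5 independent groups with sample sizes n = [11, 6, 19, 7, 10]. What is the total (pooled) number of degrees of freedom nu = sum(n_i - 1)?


nu = sum_i (n_i - 1)
nu = ((11 - 1) + (6 - 1) + (19 - 1) + (7 - 1) + (10 - 1))
nu = 10 + 5 + 18 + 6 + 9
nu = 48

48


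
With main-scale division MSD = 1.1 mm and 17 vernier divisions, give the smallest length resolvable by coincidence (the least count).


LC = MSD / n_div
= 1.1 / 17
= 0.0647

0.0647


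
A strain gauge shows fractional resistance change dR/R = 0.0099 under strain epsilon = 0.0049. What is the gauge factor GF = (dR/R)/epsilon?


GF = (dR/R) / epsilon
= 0.0099 / 0.0049
= 2.0204

2.0204


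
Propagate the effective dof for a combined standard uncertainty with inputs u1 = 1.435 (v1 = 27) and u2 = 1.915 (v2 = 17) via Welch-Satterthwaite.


uc = sqrt(u1^2 + u2^2) = sqrt(1.435^2 + 1.915^2) = 2.3930002
v_eff = uc^4 / (u1^4/v1 + u2^4/v2)
= 2.3930002^4 / (1.435^4/27 + 1.915^4/17)
= 32.792229 / 0.94814267
v_eff = 34.5858

34.5858


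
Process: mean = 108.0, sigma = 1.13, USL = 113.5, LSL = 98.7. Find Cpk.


Cpu = (USL - mean) / (3*sigma) = (113.5 - 108.0) / (3*1.13) = 1.6224
Cpl = (mean - LSL) / (3*sigma) = (108.0 - 98.7) / (3*1.13) = 2.7434
Cpk = min(Cpu, Cpl) = 1.6224

1.6224


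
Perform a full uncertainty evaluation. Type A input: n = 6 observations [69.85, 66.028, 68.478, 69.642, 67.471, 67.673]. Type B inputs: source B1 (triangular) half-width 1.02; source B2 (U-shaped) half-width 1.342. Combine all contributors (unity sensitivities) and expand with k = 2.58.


mean = (69.85 + 66.028 + 68.478 + 69.642 + 67.471 + 67.673) / 6 = 68.19033333
s = sqrt(sum((x - mean)^2)/(n-1)) = 1.4425908
u_A = s / sqrt(n) = 1.4425908 / sqrt(6) = 0.58893523
u_B1 = 1.02 / sqrt(6) = 0.41641326
u_B2 = 1.342 / sqrt(2) = 0.9489373
uc = sqrt(0.58893523^2 + 0.41641326^2 + 0.9489373^2) = 1.1919424
U = k * uc = 2.58 * 1.1919424
U = 3.0752

3.0752


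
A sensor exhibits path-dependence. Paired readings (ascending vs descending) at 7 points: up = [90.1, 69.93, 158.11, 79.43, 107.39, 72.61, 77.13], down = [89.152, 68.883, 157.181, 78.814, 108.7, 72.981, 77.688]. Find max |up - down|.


|90.1 - 89.152| = 0.9480
|69.93 - 68.883| = 1.0470
|158.11 - 157.181| = 0.9290
|79.43 - 78.814| = 0.6160
|107.39 - 108.7| = 1.3100
|72.61 - 72.981| = 0.3710
|77.13 - 77.688| = 0.5580
hysteresis = max(diffs) = 1.3100

1.3100


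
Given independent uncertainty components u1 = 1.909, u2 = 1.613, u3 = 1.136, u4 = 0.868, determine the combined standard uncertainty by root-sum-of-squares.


uc = sqrt(1.909^2 + 1.613^2 + 1.136^2 + 0.868^2)
uc = sqrt(8.28997)
uc = 2.8792

2.8792


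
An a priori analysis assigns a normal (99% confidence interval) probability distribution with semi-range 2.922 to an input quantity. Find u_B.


u_B = half_width / 2.576
u_B = 2.922 / 2.576
u_B = 1.1343

1.1343


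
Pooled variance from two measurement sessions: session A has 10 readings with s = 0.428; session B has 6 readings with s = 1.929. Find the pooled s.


s_p = sqrt(((n1-1)*s1^2 + (n2-1)*s2^2) / (n1+n2-2))
numerator = (10-1)*0.428^2 + (6-1)*1.929^2 = 1.648656 + 18.605205 = 20.253861
denominator = 10 + 6 - 2 = 14
s_p^2 = 20.253861 / 14 = 1.4467044
s_p = sqrt(1.4467044) = 1.2028

1.2028


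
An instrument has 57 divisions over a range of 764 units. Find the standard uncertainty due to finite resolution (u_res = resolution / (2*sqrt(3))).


resolution = range / divisions
resolution = 764 / 57 = 13.403509
u_res = resolution / (2*sqrt(3))
u_res = 13.403509 / 3.4641016
u_res = 3.8693

3.8693


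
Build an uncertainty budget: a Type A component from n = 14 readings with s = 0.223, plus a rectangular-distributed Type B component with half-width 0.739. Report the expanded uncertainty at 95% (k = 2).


u_A = s / sqrt(n) = 0.223 / sqrt(14) = 0.059599257
u_B = half_width / sqrt(3) = 0.739 / sqrt(3) = 0.42666185
uc = sqrt(u_A^2 + u_B^2) = sqrt(0.059599257^2 + 0.42666185^2) = 0.43080437
U = k * uc = 2 * 0.43080437
U = 0.8616

0.8616


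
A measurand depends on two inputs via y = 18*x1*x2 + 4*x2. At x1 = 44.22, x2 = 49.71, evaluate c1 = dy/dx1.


y = 18*x1*x2 + 4*x2
dy/dx1 = 18*x2
Evaluate at x2 = 49.71: c1 = 18 * 49.71
c1 = 894.7800

894.7800


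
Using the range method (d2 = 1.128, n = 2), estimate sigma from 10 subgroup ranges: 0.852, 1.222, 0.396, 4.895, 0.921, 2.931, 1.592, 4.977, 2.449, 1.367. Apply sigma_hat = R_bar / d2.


R_bar = (0.852 + 1.222 + 0.396 + 4.895 + 0.921 + 2.931 + 1.592 + 4.977 + 2.449 + 1.367) / 10
R_bar = 21.602 / 10 = 2.1602
sigma_hat = R_bar / d2 = 2.1602 / 1.128 = 1.9151

1.9151


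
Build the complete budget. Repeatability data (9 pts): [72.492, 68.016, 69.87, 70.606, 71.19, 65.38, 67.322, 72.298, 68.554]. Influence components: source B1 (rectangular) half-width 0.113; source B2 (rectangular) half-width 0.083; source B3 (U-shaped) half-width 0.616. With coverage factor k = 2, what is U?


mean = (72.492 + 68.016 + 69.87 + 70.606 + 71.19 + 65.38 + 67.322 + 72.298 + 68.554) / 9 = 69.52533333
s = sqrt(sum((x - mean)^2)/(n-1)) = 2.3928692
u_A = s / sqrt(n) = 2.3928692 / sqrt(9) = 0.79762307
u_B1 = 0.113 / sqrt(3) = 0.06524058
u_B2 = 0.083 / sqrt(3) = 0.047920072
u_B3 = 0.616 / sqrt(2) = 0.43557778
uc = sqrt(0.79762307^2 + 0.06524058^2 + 0.047920072^2 + 0.43557778^2) = 0.91240519
U = k * uc = 2 * 0.91240519
U = 1.8248

1.8248


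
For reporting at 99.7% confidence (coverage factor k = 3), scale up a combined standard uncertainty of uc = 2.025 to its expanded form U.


U = k * uc
U = 3 * 2.025
U = 6.0750

6.0750


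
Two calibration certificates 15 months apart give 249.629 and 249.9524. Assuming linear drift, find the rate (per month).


rate = (v2 - v1) / months
= (249.9524 - 249.629) / 15
= 0.3234 / 15
= 0.0216

0.0216


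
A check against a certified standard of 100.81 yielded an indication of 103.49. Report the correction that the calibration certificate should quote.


Correction = standard - reading
= 100.81 - 103.49
= -2.6800

-2.6800


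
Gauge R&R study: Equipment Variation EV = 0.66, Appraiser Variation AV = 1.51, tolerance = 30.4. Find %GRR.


GRR = sqrt(EV^2 + AV^2) = sqrt(0.66^2 + 1.51^2) = 1.6479381
%GRR = GRR / tol * 100 = 1.6479381 / 30.4 * 100
%GRR = 5.4208

5.4208


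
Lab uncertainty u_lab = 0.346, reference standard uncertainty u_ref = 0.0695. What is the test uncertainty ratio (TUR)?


TUR = u_lab / u_ref
= 0.346 / 0.0695
= 4.9784

4.9784


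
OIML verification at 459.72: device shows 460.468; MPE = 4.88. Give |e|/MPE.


e = indication - reference = 460.468 - 459.72 = 0.7480
|e| = 0.7480
ratio = |e| / MPE = 0.7480 / 4.88
ratio = 0.1533

0.1533


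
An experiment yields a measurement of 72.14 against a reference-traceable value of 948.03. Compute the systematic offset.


Systematic error = measured - true
= 72.14 - 948.03
= -875.8900

-875.8900


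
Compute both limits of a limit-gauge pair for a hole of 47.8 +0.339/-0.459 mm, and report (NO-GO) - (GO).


GO = nominal - lower_tol (smallest hole = maximum material condition)
GO = 47.8 - 0.459 = 47.341
NO-GO = nominal + upper_tol (largest hole = least material condition)
NO-GO = 47.8 + 0.339 = 48.139
spread = NO-GO - GO = 48.139 - 47.341 = 0.7980

0.7980


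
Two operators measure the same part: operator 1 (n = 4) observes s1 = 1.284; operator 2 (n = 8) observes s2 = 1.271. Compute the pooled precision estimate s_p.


s_p = sqrt(((n1-1)*s1^2 + (n2-1)*s2^2) / (n1+n2-2))
numerator = (4-1)*1.284^2 + (8-1)*1.271^2 = 4.945968 + 11.308087 = 16.254055
denominator = 4 + 8 - 2 = 10
s_p^2 = 16.254055 / 10 = 1.6254055
s_p = sqrt(1.6254055) = 1.2749

1.2749


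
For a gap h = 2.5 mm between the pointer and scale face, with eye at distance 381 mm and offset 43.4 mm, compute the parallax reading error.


error = h * offset / d
= 2.5 * 43.4 / 381
= 0.2848

0.2848


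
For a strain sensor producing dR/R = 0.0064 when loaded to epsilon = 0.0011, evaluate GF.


GF = (dR/R) / epsilon
= 0.0064 / 0.0011
= 5.8182

5.8182


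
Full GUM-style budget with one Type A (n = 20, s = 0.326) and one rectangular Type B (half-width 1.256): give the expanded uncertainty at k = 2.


u_A = s / sqrt(n) = 0.326 / sqrt(20) = 0.072895816
u_B = half_width / sqrt(3) = 1.256 / sqrt(3) = 0.72515194
uc = sqrt(u_A^2 + u_B^2) = sqrt(0.072895816^2 + 0.72515194^2) = 0.72880665
U = k * uc = 2 * 0.72880665
U = 1.4576

1.4576


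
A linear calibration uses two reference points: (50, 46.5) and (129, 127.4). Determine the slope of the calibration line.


slope = (y2 - y1) / (x2 - x1)
= (127.4 - 46.5) / (129 - 50)
= 80.9000 / 79
= 1.0241

1.0241


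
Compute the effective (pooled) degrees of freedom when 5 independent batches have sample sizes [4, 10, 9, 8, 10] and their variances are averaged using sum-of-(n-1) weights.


nu = sum_i (n_i - 1)
nu = ((4 - 1) + (10 - 1) + (9 - 1) + (8 - 1) + (10 - 1))
nu = 3 + 9 + 8 + 7 + 9
nu = 36

36


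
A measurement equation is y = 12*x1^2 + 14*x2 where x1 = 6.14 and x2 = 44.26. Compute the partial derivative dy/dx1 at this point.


y = 12*x1^2 + 14*x2
dy/dx1 = 2*12*x1
Evaluate at x1 = 6.14: c1 = 24 * 6.14
c1 = 147.3600

147.3600


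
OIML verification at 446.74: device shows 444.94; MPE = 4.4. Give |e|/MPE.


e = indication - reference = 444.94 - 446.74 = -1.8000
|e| = 1.8000
ratio = |e| / MPE = 1.8000 / 4.4
ratio = 0.4091

0.4091


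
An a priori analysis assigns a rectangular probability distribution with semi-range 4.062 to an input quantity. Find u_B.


u_B = half_width / sqrt(3)
u_B = 4.062 / 1.7320508
u_B = 2.3452

2.3452
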